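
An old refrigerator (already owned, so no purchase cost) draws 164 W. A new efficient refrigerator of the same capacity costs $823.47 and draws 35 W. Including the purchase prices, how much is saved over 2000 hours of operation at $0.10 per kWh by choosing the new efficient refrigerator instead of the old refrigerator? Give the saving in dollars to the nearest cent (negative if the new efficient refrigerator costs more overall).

old refrigerator: $0.00 + (164/1000) kW × 2000 h × $0.10 = $0.00 + $32.8 = $32.8
new efficient refrigerator: $823.47 + (35/1000) kW × 2000 h × $0.10 = $823.47 + $7 = $830.47
Saving = $32.8 − $830.47 = −$797.67

-$797.67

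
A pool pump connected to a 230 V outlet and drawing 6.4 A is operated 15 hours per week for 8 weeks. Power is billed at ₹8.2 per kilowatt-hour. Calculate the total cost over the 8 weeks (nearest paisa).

₹1448.45

Power = 6.4 A × 230 V = 1472 W = 1.472 kW
Runtime = 15 h/week × 8 weeks = 120 h
Energy = 1.472 kW × 120 h = 176.64 kWh
Cost = 176.64 kWh × ₹8.2/kWh = ₹1448.45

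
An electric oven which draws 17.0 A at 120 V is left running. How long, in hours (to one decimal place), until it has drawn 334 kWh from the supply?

Power = 17.0 A × 120 V = 2040 W = 2.04 kW
Hours = 334 kWh ÷ 2.04 kW = 163.7 h

163.7 h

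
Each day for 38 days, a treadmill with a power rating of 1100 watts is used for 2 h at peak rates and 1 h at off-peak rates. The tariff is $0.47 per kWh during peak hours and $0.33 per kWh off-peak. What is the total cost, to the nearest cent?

Peak energy = 1.1 kW × 2 h × 38 = 83.6 kWh
Off-peak energy = 1.1 kW × 1 h × 38 = 41.8 kWh
Cost = 83.6 × $0.47 + 41.8 × $0.33 = $39.292 + $13.794 = $53.09

$53.09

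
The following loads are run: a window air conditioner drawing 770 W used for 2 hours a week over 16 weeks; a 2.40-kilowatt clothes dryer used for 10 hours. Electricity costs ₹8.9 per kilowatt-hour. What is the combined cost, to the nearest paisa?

window air conditioner: Runtime = 2 h/week × 16 weeks = 32 h
window air conditioner: 0.77 kW × 32 h = 24.64 kWh
clothes dryer: 2.4 kW × 10 h = 24 kWh
Total energy = 48.64 kWh
Cost = 48.64 × ₹8.9 = ₹432.90

₹432.90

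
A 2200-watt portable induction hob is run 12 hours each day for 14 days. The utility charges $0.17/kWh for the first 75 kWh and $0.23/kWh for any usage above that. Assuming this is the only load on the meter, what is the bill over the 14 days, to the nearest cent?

$80.51

Runtime = 12 h/day × 14 days = 168 h
Energy = 2.2 kW × 168 h = 369.6 kWh
Tier 1 (0–75 kWh): 75 × $0.17 = $12.75
Above 75 kWh: 294.6 × $0.23 = $67.758
Bill = $80.51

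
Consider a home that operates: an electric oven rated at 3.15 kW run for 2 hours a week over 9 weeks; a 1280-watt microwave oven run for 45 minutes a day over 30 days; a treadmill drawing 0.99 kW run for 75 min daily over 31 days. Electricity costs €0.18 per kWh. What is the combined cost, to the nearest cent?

electric oven: Runtime = 2 h/week × 9 weeks = 18 h
electric oven: 3.15 kW × 18 h = 56.7 kWh
microwave oven: Runtime = 45 min × 30 = 1350 min = 22.5 h
microwave oven: 1.28 kW × 22.5 h = 28.8 kWh
treadmill: Runtime = 75 min × 31 = 2325 min = 38.75 h
treadmill: 0.99 kW × 38.75 h = 38.3625 kWh
Total energy = 123.8625 kWh
Cost = 123.8625 × €0.18 = €22.30

€22.30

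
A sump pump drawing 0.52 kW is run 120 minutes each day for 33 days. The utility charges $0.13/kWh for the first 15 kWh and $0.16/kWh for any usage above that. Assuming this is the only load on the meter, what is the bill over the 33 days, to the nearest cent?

Runtime = 120 min × 33 = 3960 min = 66 h
Energy = 0.52 kW × 66 h = 34.32 kWh
Tier 1 (0–15 kWh): 15 × $0.13 = $1.95
Above 15 kWh: 19.32 × $0.16 = $3.0912
Bill = $5.04

$5.04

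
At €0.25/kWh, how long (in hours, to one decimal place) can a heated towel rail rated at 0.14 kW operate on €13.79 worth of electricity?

394.0 h

Energy available = €13.79 ÷ €0.25/kWh = 55.16 kWh
Hours = 55.16 kWh ÷ 0.14 kW = 394.0 h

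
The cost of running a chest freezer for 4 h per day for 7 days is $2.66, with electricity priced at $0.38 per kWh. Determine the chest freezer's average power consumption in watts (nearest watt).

Energy = $2.66 ÷ $0.38/kWh = 7 kWh
Runtime = 4 h/day × 7 days = 28 h
Power = 7 kWh ÷ 28 h = 0.25 kW = 250 W

250 W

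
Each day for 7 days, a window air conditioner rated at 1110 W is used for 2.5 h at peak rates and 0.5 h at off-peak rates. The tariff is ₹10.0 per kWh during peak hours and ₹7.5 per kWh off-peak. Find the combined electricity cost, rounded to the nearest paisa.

Peak energy = 1.11 kW × 2.5 h × 7 = 19.425 kWh
Off-peak energy = 1.11 kW × 0.5 h × 7 = 3.885 kWh
Cost = 19.425 × ₹10.0 + 3.885 × ₹7.5 = ₹194.25 + ₹29.1375 = ₹223.39

₹223.39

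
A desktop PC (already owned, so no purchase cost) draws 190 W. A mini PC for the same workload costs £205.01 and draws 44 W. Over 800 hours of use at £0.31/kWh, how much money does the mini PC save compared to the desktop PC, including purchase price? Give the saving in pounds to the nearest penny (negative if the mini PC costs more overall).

desktop PC: £0.00 + (190/1000) kW × 800 h × £0.31 = £0.00 + £47.12 = £47.12
mini PC: £205.01 + (44/1000) kW × 800 h × £0.31 = £205.01 + £10.912 = £215.922
Saving = £47.12 − £215.922 = −£168.802 → -£168.80

-£168.80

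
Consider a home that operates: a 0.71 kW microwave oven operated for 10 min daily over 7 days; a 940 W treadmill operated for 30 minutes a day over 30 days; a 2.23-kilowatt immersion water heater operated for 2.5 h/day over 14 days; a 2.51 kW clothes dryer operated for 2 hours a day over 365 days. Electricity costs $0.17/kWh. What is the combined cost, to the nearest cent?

microwave oven: Runtime = 10 min × 7 = 70 min = 1.166666… h
microwave oven: 0.71 kW × 1.166666… h = 0.828333… kWh
treadmill: Runtime = 30 min × 30 = 900 min = 15 h
treadmill: 0.94 kW × 15 h = 14.1 kWh
immersion water heater: Runtime = 2.5 h/day × 14 days = 35 h
immersion water heater: 2.23 kW × 35 h = 78.05 kWh
clothes dryer: Runtime = 2 h/day × 365 days = 730 h
clothes dryer: 2.51 kW × 730 h = 1832.3 kWh
Total energy = 1925.278333… kWh
Cost = 1925.278333… × $0.17 = $327.30

$327.30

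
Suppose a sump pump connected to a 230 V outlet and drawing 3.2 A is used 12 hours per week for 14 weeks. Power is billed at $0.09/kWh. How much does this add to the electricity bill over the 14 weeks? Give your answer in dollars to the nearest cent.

$11.13

Power = 3.2 A × 230 V = 736 W = 0.736 kW
Runtime = 12 h/week × 14 weeks = 168 h
Energy = 0.736 kW × 168 h = 123.648 kWh
Cost = 123.648 kWh × $0.09/kWh = $11.13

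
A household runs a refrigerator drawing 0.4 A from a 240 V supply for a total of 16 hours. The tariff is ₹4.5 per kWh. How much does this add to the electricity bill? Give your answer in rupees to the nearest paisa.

₹6.91

Power = 0.4 A × 240 V = 96 W = 0.096 kW
Energy = 0.096 kW × 16 h = 1.536 kWh
Cost = 1.536 kWh × ₹4.5/kWh = ₹6.91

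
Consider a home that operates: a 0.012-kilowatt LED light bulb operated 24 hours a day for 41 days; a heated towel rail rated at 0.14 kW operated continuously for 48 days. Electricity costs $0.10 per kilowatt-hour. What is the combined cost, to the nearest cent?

LED light bulb: Runtime = 24 h × 41 = 984 h
LED light bulb: 0.012 kW × 984 h = 11.808 kWh
heated towel rail: Runtime = 24 h × 48 = 1152 h
heated towel rail: 0.14 kW × 1152 h = 161.28 kWh
Total energy = 173.088 kWh
Cost = 173.088 × $0.10 = $17.31

$17.31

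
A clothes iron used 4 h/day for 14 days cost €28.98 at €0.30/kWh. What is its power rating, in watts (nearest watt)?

1725 W

Energy = €28.98 ÷ €0.30/kWh = 96.6 kWh
Runtime = 4 h/day × 14 days = 56 h
Power = 96.6 kWh ÷ 56 h = 1.725 kW = 1725 W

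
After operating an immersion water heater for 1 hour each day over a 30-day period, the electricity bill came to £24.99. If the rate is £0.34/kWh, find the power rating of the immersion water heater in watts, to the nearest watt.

2450 W

Energy = £24.99 ÷ £0.34/kWh = 73.5 kWh
Runtime = 1 h/day × 30 days = 30 h
Power = 73.5 kWh ÷ 30 h = 2.45 kW = 2450 W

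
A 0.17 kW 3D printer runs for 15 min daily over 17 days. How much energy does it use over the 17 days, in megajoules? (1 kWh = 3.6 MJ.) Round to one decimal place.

2.6 MJ

Runtime = 15 min × 17 = 255 min = 4.25 h
Energy = 0.17 kW × 4.25 h = 0.7225 kWh
= 0.7225 × 3.6 MJ = 2.6 MJ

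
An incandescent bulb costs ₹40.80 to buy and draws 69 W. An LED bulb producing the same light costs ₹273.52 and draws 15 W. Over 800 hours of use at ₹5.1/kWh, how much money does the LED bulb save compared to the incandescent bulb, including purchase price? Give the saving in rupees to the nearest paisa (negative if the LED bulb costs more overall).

-₹12.40

incandescent bulb: ₹40.80 + (69/1000) kW × 800 h × ₹5.1 = ₹40.80 + ₹281.52 = ₹322.32
LED bulb: ₹273.52 + (15/1000) kW × 800 h × ₹5.1 = ₹273.52 + ₹61.2 = ₹334.72
Saving = ₹322.32 − ₹334.72 = −₹12.4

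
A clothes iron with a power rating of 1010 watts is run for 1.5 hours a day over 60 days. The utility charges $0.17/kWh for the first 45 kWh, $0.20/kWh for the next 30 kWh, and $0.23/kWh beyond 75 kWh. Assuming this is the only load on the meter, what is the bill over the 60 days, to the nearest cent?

Runtime = 1.5 h/day × 60 days = 90 h
Energy = 1.01 kW × 90 h = 90.9 kWh
Tier 1 (0–45 kWh): 45 × $0.17 = $7.65
Tier 2 (45–75 kWh): 30 × $0.20 = $6
Above 75 kWh: 15.9 × $0.23 = $3.657
Bill = $17.31

$17.31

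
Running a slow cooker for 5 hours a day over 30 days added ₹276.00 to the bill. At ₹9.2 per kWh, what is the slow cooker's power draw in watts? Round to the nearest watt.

200 W

Energy = ₹276.00 ÷ ₹9.2/kWh = 30 kWh
Runtime = 5 h/day × 30 days = 150 h
Power = 30 kWh ÷ 150 h = 0.2 kW = 200 W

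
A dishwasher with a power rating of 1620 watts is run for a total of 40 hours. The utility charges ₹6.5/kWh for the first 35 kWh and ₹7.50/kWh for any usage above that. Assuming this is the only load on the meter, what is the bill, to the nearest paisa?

₹451.00

Energy = 1.62 kW × 40 h = 64.8 kWh
Tier 1 (0–35 kWh): 35 × ₹6.5 = ₹227.5
Above 35 kWh: 29.8 × ₹7.50 = ₹223.5
Bill = ₹451.00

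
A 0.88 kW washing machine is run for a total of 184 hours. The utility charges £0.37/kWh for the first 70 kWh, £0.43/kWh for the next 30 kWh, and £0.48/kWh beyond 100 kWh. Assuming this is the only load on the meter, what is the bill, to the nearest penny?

£68.52

Energy = 0.88 kW × 184 h = 161.92 kWh
Tier 1 (0–70 kWh): 70 × £0.37 = £25.9
Tier 2 (70–100 kWh): 30 × £0.43 = £12.9
Above 100 kWh: 61.92 × £0.48 = £29.7216
Bill = £68.52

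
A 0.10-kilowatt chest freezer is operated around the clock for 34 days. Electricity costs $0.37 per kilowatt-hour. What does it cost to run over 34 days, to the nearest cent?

Runtime = 24 h × 34 = 816 h
Energy = 0.1 kW × 816 h = 81.6 kWh
Cost = 81.6 kWh × $0.37/kWh = $30.19

$30.19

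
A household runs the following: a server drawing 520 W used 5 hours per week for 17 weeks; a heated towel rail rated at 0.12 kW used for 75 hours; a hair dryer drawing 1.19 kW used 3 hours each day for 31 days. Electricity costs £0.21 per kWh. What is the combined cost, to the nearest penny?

server: Runtime = 5 h/week × 17 weeks = 85 h
server: 0.52 kW × 85 h = 44.2 kWh
heated towel rail: 0.12 kW × 75 h = 9 kWh
hair dryer: Runtime = 3 h/day × 31 days = 93 h
hair dryer: 1.19 kW × 93 h = 110.67 kWh
Total energy = 163.87 kWh
Cost = 163.87 × £0.21 = £34.41

£34.41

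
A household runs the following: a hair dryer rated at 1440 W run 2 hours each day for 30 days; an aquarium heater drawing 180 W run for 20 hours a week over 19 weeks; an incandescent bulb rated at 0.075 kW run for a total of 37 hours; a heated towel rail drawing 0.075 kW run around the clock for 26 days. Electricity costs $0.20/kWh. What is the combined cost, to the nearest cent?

hair dryer: Runtime = 2 h/day × 30 days = 60 h
hair dryer: 1.44 kW × 60 h = 86.4 kWh
aquarium heater: Runtime = 20 h/week × 19 weeks = 380 h
aquarium heater: 0.18 kW × 380 h = 68.4 kWh
incandescent bulb: 0.075 kW × 37 h = 2.775 kWh
heated towel rail: Runtime = 24 h × 26 = 624 h
heated towel rail: 0.075 kW × 624 h = 46.8 kWh
Total energy = 204.375 kWh
Cost = 204.375 × $0.20 = $40.88

$40.88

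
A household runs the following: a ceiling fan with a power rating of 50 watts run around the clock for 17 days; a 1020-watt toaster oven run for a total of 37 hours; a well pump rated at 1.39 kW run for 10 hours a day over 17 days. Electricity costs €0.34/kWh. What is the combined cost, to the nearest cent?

ceiling fan: Runtime = 24 h × 17 = 408 h
ceiling fan: 0.05 kW × 408 h = 20.4 kWh
toaster oven: 1.02 kW × 37 h = 37.74 kWh
well pump: Runtime = 10 h/day × 17 days = 170 h
well pump: 1.39 kW × 170 h = 236.3 kWh
Total energy = 294.44 kWh
Cost = 294.44 × €0.34 = €100.11

€100.11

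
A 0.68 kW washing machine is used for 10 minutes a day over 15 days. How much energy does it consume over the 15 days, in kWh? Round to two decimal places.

1.70 kWh

Runtime = 10 min × 15 = 150 min = 2.5 h
Energy = 0.68 kW × 2.5 h = 1.7 kWh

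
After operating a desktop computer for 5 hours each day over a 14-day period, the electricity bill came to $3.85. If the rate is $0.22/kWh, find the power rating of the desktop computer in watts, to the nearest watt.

Energy = $3.85 ÷ $0.22/kWh = 17.5 kWh
Runtime = 5 h/day × 14 days = 70 h
Power = 17.5 kWh ÷ 70 h = 0.25 kW = 250 W

250 W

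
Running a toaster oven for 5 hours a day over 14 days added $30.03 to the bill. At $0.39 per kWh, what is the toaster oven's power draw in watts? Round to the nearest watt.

Energy = $30.03 ÷ $0.39/kWh = 77 kWh
Runtime = 5 h/day × 14 days = 70 h
Power = 77 kWh ÷ 70 h = 1.1 kW = 1100 W

1100 W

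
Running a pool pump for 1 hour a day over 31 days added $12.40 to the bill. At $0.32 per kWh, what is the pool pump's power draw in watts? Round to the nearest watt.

1250 W

Energy = $12.40 ÷ $0.32/kWh = 38.75 kWh
Runtime = 1 h/day × 31 days = 31 h
Power = 38.75 kWh ÷ 31 h = 1.25 kW = 1250 W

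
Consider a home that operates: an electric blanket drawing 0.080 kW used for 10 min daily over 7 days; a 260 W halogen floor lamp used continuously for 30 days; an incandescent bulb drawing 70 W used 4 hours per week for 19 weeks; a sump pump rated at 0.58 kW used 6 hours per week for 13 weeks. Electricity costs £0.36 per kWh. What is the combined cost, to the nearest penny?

£85.63

electric blanket: Runtime = 10 min × 7 = 70 min = 1.166666… h
electric blanket: 0.08 kW × 1.166666… h = 0.093333… kWh
halogen floor lamp: Runtime = 24 h × 30 = 720 h
halogen floor lamp: 0.26 kW × 720 h = 187.2 kWh
incandescent bulb: Runtime = 4 h/week × 19 weeks = 76 h
incandescent bulb: 0.07 kW × 76 h = 5.32 kWh
sump pump: Runtime = 6 h/week × 13 weeks = 78 h
sump pump: 0.58 kW × 78 h = 45.24 kWh
Total energy = 237.853333… kWh
Cost = 237.853333… × £0.36 = £85.63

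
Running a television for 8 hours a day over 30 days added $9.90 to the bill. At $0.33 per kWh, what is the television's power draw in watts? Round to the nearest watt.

125 W

Energy = $9.90 ÷ $0.33/kWh = 30 kWh
Runtime = 8 h/day × 30 days = 240 h
Power = 30 kWh ÷ 240 h = 0.125 kW = 125 W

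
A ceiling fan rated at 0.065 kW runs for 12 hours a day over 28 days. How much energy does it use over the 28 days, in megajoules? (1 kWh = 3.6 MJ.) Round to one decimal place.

Runtime = 12 h/day × 28 days = 336 h
Energy = 0.065 kW × 336 h = 21.84 kWh
= 21.84 × 3.6 MJ = 78.6 MJ

78.6 MJ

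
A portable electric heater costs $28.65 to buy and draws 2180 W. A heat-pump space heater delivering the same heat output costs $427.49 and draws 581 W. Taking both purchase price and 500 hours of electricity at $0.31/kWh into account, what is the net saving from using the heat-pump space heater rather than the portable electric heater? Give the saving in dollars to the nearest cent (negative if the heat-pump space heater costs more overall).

-$151.00

portable electric heater: $28.65 + (2180/1000) kW × 500 h × $0.31 = $28.65 + $337.9 = $366.55
heat-pump space heater: $427.49 + (581/1000) kW × 500 h × $0.31 = $427.49 + $90.055 = $517.545
Saving = $366.55 − $517.545 = −$150.995 → -$151.00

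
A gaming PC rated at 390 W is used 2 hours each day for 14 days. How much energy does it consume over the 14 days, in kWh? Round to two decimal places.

Runtime = 2 h/day × 14 days = 28 h
Energy = 0.39 kW × 28 h = 10.92 kWh

10.92 kWh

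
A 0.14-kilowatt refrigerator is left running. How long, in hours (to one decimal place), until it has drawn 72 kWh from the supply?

Hours = 72 kWh ÷ 0.14 kW = 514.3 h

514.3 h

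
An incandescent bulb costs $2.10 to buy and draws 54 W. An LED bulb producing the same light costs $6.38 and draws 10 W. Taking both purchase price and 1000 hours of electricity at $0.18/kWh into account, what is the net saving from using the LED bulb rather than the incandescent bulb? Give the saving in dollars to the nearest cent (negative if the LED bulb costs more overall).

incandescent bulb: $2.10 + (54/1000) kW × 1000 h × $0.18 = $2.10 + $9.72 = $11.82
LED bulb: $6.38 + (10/1000) kW × 1000 h × $0.18 = $6.38 + $1.8 = $8.18
Saving = $11.82 − $8.18 = $3.64

$3.64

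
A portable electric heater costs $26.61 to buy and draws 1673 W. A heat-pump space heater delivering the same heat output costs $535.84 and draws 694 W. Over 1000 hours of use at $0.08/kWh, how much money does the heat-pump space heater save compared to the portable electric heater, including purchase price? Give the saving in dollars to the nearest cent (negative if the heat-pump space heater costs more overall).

portable electric heater: $26.61 + (1673/1000) kW × 1000 h × $0.08 = $26.61 + $133.84 = $160.45
heat-pump space heater: $535.84 + (694/1000) kW × 1000 h × $0.08 = $535.84 + $55.52 = $591.36
Saving = $160.45 − $591.36 = −$430.91

-$430.91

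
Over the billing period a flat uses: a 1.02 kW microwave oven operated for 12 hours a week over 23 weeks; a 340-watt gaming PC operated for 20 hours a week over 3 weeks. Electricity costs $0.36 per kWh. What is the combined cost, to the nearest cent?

$108.69

microwave oven: Runtime = 12 h/week × 23 weeks = 276 h
microwave oven: 1.02 kW × 276 h = 281.52 kWh
gaming PC: Runtime = 20 h/week × 3 weeks = 60 h
gaming PC: 0.34 kW × 60 h = 20.4 kWh
Total energy = 301.92 kWh
Cost = 301.92 × $0.36 = $108.69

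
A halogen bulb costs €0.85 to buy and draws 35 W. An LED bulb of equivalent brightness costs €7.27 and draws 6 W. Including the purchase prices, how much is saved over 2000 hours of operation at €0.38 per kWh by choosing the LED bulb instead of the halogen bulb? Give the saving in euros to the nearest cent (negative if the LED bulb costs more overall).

€15.62

halogen bulb: €0.85 + (35/1000) kW × 2000 h × €0.38 = €0.85 + €26.6 = €27.45
LED bulb: €7.27 + (6/1000) kW × 2000 h × €0.38 = €7.27 + €4.56 = €11.83
Saving = €27.45 − €11.83 = €15.62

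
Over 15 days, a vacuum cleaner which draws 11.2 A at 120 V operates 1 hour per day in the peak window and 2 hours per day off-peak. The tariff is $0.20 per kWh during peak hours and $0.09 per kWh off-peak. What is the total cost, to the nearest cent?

$7.66

Power = 11.2 A × 120 V = 1344 W = 1.344 kW
Peak energy = 1.344 kW × 1 h × 15 = 20.16 kWh
Off-peak energy = 1.344 kW × 2 h × 15 = 40.32 kWh
Cost = 20.16 × $0.20 + 40.32 × $0.09 = $4.032 + $3.6288 = $7.66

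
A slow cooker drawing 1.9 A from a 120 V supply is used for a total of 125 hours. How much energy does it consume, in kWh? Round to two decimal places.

28.50 kWh

Power = 1.9 A × 120 V = 228 W = 0.228 kW
Energy = 0.228 kW × 125 h = 28.5 kWh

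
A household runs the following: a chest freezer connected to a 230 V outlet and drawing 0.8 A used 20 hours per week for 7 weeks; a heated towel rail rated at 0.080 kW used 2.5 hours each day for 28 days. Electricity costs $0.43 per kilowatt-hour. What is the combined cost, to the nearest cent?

chest freezer: Power = 0.8 A × 230 V = 184 W = 0.184 kW
chest freezer: Runtime = 20 h/week × 7 weeks = 140 h
chest freezer: 0.184 kW × 140 h = 25.76 kWh
heated towel rail: Runtime = 2.5 h/day × 28 days = 70 h
heated towel rail: 0.08 kW × 70 h = 5.6 kWh
Total energy = 31.36 kWh
Cost = 31.36 × $0.43 = $13.48

$13.48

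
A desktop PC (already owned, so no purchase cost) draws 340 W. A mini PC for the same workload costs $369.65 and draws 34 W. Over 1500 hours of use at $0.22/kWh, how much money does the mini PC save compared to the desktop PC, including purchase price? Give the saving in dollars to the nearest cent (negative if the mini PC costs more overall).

desktop PC: $0.00 + (340/1000) kW × 1500 h × $0.22 = $0.00 + $112.2 = $112.2
mini PC: $369.65 + (34/1000) kW × 1500 h × $0.22 = $369.65 + $11.22 = $380.87
Saving = $112.2 − $380.87 = −$268.67

-$268.67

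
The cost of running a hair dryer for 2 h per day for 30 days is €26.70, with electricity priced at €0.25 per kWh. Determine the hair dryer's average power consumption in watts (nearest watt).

1780 W

Energy = €26.70 ÷ €0.25/kWh = 106.8 kWh
Runtime = 2 h/day × 30 days = 60 h
Power = 106.8 kWh ÷ 60 h = 1.78 kW = 1780 W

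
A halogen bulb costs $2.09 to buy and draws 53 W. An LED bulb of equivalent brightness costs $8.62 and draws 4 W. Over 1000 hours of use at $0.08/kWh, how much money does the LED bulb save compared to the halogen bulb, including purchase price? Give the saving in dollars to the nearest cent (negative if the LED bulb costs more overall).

-$2.61

halogen bulb: $2.09 + (53/1000) kW × 1000 h × $0.08 = $2.09 + $4.24 = $6.33
LED bulb: $8.62 + (4/1000) kW × 1000 h × $0.08 = $8.62 + $0.32 = $8.94
Saving = $6.33 − $8.94 = −$2.61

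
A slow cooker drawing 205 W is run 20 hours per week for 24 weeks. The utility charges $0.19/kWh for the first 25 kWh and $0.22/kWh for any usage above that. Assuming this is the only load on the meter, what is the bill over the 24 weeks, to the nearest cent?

$20.90

Runtime = 20 h/week × 24 weeks = 480 h
Energy = 0.205 kW × 480 h = 98.4 kWh
Tier 1 (0–25 kWh): 25 × $0.19 = $4.75
Above 25 kWh: 73.4 × $0.22 = $16.148
Bill = $20.90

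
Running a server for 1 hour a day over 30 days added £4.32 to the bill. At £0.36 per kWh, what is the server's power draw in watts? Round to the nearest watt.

Energy = £4.32 ÷ £0.36/kWh = 12 kWh
Runtime = 1 h/day × 30 days = 30 h
Power = 12 kWh ÷ 30 h = 0.4 kW = 400 W

400 W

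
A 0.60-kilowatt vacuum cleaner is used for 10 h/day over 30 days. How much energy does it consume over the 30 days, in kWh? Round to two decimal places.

180.00 kWh

Runtime = 10 h/day × 30 days = 300 h
Energy = 0.6 kW × 300 h = 180 kWh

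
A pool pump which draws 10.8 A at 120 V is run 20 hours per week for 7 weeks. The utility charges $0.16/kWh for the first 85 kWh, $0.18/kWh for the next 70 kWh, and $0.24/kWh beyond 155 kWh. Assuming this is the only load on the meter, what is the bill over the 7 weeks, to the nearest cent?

$32.55

Power = 10.8 A × 120 V = 1296 W = 1.296 kW
Runtime = 20 h/week × 7 weeks = 140 h
Energy = 1.296 kW × 140 h = 181.44 kWh
Tier 1 (0–85 kWh): 85 × $0.16 = $13.6
Tier 2 (85–155 kWh): 70 × $0.18 = $12.6
Above 155 kWh: 26.44 × $0.24 = $6.3456
Bill = $32.55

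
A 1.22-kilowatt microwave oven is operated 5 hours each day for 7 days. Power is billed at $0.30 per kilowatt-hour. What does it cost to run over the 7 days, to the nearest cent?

$12.81

Runtime = 5 h/day × 7 days = 35 h
Energy = 1.22 kW × 35 h = 42.7 kWh
Cost = 42.7 kWh × $0.30/kWh = $12.81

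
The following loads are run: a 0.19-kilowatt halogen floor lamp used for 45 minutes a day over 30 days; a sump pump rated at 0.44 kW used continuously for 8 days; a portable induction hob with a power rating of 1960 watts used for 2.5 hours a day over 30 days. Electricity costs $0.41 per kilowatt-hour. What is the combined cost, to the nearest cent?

$96.66

halogen floor lamp: Runtime = 45 min × 30 = 1350 min = 22.5 h
halogen floor lamp: 0.19 kW × 22.5 h = 4.275 kWh
sump pump: Runtime = 24 h × 8 = 192 h
sump pump: 0.44 kW × 192 h = 84.48 kWh
portable induction hob: Runtime = 2.5 h/day × 30 days = 75 h
portable induction hob: 1.96 kW × 75 h = 147 kWh
Total energy = 235.755 kWh
Cost = 235.755 × $0.41 = $96.66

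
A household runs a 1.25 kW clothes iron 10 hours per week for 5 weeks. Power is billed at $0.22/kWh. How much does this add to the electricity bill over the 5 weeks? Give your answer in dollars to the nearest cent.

$13.75

Runtime = 10 h/week × 5 weeks = 50 h
Energy = 1.25 kW × 50 h = 62.5 kWh
Cost = 62.5 kWh × $0.22/kWh = $13.75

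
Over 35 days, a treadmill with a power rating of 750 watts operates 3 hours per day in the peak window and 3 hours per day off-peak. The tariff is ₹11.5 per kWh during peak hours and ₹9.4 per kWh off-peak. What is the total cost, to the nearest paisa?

₹1645.88

Peak energy = 0.75 kW × 3 h × 35 = 78.75 kWh
Off-peak energy = 0.75 kW × 3 h × 35 = 78.75 kWh
Cost = 78.75 × ₹11.5 + 78.75 × ₹9.4 = ₹905.625 + ₹740.25 = ₹1645.88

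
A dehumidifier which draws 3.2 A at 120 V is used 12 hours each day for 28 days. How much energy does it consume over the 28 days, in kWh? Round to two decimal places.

Power = 3.2 A × 120 V = 384 W = 0.384 kW
Runtime = 12 h/day × 28 days = 336 h
Energy = 0.384 kW × 336 h = 129.024 kWh ≈ 129.02 kWh

129.02 kWh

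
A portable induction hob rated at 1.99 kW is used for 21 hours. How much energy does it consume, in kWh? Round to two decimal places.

Energy = 1.99 kW × 21 h = 41.79 kWh

41.79 kWh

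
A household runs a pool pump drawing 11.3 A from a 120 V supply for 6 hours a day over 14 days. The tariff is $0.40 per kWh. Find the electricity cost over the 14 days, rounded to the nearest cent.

$45.56

Power = 11.3 A × 120 V = 1356 W = 1.356 kW
Runtime = 6 h/day × 14 days = 84 h
Energy = 1.356 kW × 84 h = 113.904 kWh
Cost = 113.904 kWh × $0.40/kWh = $45.56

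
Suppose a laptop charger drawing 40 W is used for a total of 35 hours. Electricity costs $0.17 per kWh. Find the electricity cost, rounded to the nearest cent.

Energy = 0.04 kW × 35 h = 1.4 kWh
Cost = 1.4 kWh × $0.17/kWh = $0.24

$0.24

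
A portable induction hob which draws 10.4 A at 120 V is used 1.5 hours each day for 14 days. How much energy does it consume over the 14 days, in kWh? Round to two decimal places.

26.21 kWh

Power = 10.4 A × 120 V = 1248 W = 1.248 kW
Runtime = 1.5 h/day × 14 days = 21 h
Energy = 1.248 kW × 21 h = 26.208 kWh ≈ 26.21 kWh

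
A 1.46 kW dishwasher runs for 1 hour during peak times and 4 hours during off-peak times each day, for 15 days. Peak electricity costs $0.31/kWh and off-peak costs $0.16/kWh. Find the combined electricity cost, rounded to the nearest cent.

Peak energy = 1.46 kW × 1 h × 15 = 21.9 kWh
Off-peak energy = 1.46 kW × 4 h × 15 = 87.6 kWh
Cost = 21.9 × $0.31 + 87.6 × $0.16 = $6.789 + $14.016 = $20.81

$20.81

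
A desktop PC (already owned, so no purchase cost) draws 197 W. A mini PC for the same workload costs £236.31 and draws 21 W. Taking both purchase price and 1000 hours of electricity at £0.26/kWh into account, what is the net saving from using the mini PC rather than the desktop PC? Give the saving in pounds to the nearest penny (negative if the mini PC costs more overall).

-£190.55

desktop PC: £0.00 + (197/1000) kW × 1000 h × £0.26 = £0.00 + £51.22 = £51.22
mini PC: £236.31 + (21/1000) kW × 1000 h × £0.26 = £236.31 + £5.46 = £241.77
Saving = £51.22 − £241.77 = −£190.55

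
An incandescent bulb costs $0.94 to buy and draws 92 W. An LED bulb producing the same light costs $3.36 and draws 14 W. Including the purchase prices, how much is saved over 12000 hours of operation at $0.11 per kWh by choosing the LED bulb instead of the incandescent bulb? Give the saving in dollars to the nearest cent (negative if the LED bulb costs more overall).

incandescent bulb: $0.94 + (92/1000) kW × 12000 h × $0.11 = $0.94 + $121.44 = $122.38
LED bulb: $3.36 + (14/1000) kW × 12000 h × $0.11 = $3.36 + $18.48 = $21.84
Saving = $122.38 − $21.84 = $100.54

$100.54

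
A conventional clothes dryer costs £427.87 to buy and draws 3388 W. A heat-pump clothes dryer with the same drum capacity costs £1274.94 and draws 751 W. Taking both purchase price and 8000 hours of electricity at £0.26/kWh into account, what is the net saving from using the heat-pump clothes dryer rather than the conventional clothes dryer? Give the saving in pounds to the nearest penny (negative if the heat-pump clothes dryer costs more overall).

£4637.89

conventional clothes dryer: £427.87 + (3388/1000) kW × 8000 h × £0.26 = £427.87 + £7047.04 = £7474.91
heat-pump clothes dryer: £1274.94 + (751/1000) kW × 8000 h × £0.26 = £1274.94 + £1562.08 = £2837.02
Saving = £7474.91 − £2837.02 = £4637.89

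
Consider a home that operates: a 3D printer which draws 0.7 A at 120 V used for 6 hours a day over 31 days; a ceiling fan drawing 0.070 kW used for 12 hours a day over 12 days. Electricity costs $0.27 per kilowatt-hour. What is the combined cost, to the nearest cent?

3D printer: Power = 0.7 A × 120 V = 84 W = 0.084 kW
3D printer: Runtime = 6 h/day × 31 days = 186 h
3D printer: 0.084 kW × 186 h = 15.624 kWh
ceiling fan: Runtime = 12 h/day × 12 days = 144 h
ceiling fan: 0.07 kW × 144 h = 10.08 kWh
Total energy = 25.704 kWh
Cost = 25.704 × $0.27 = $6.94

$6.94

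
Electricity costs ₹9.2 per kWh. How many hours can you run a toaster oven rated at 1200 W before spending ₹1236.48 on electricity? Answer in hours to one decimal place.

112.0 h

Energy available = ₹1236.48 ÷ ₹9.2/kWh = 134.4 kWh
Hours = 134.4 kWh ÷ 1.2 kW = 112.0 h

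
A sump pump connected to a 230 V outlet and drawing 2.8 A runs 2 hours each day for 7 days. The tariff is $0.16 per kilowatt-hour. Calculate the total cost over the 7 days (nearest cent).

Power = 2.8 A × 230 V = 644 W = 0.644 kW
Runtime = 2 h/day × 7 days = 14 h
Energy = 0.644 kW × 14 h = 9.016 kWh
Cost = 9.016 kWh × $0.16/kWh = $1.44

$1.44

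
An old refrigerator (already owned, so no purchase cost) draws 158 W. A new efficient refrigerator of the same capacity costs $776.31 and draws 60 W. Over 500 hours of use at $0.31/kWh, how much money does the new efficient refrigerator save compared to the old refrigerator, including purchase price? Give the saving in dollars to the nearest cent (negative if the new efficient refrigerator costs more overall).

old refrigerator: $0.00 + (158/1000) kW × 500 h × $0.31 = $0.00 + $24.49 = $24.49
new efficient refrigerator: $776.31 + (60/1000) kW × 500 h × $0.31 = $776.31 + $9.3 = $785.61
Saving = $24.49 − $785.61 = −$761.12

-$761.12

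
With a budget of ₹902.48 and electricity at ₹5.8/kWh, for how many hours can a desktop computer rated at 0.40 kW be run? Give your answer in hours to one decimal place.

Energy available = ₹902.48 ÷ ₹5.8/kWh = 155.6 kWh
Hours = 155.6 kWh ÷ 0.4 kW = 389.0 h

389.0 h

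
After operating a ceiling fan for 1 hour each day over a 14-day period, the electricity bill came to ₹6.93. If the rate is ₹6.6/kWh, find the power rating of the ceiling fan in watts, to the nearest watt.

75 W

Energy = ₹6.93 ÷ ₹6.6/kWh = 1.05 kWh
Runtime = 1 h/day × 14 days = 14 h
Power = 1.05 kWh ÷ 14 h = 0.075 kW = 75 W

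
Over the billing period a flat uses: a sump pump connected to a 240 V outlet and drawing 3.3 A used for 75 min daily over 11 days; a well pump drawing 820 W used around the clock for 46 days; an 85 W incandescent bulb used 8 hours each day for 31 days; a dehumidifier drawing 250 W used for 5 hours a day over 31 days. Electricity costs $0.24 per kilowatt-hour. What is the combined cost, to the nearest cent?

sump pump: Power = 3.3 A × 240 V = 792 W = 0.792 kW
sump pump: Runtime = 75 min × 11 = 825 min = 13.75 h
sump pump: 0.792 kW × 13.75 h = 10.89 kWh
well pump: Runtime = 24 h × 46 = 1104 h
well pump: 0.82 kW × 1104 h = 905.28 kWh
incandescent bulb: Runtime = 8 h/day × 31 days = 248 h
incandescent bulb: 0.085 kW × 248 h = 21.08 kWh
dehumidifier: Runtime = 5 h/day × 31 days = 155 h
dehumidifier: 0.25 kW × 155 h = 38.75 kWh
Total energy = 976 kWh
Cost = 976 × $0.24 = $234.24

$234.24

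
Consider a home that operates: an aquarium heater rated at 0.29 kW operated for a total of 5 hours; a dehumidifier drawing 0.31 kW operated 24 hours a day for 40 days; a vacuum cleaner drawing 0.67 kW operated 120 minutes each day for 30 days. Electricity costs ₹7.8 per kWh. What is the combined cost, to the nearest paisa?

aquarium heater: 0.29 kW × 5 h = 1.45 kWh
dehumidifier: Runtime = 24 h × 40 = 960 h
dehumidifier: 0.31 kW × 960 h = 297.6 kWh
vacuum cleaner: Runtime = 120 min × 30 = 3600 min = 60 h
vacuum cleaner: 0.67 kW × 60 h = 40.2 kWh
Total energy = 339.25 kWh
Cost = 339.25 × ₹7.8 = ₹2646.15

₹2646.15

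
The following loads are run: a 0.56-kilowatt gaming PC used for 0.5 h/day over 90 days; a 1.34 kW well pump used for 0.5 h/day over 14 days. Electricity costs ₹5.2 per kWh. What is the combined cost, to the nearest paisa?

gaming PC: Runtime = 0.5 h/day × 90 days = 45 h
gaming PC: 0.56 kW × 45 h = 25.2 kWh
well pump: Runtime = 0.5 h/day × 14 days = 7 h
well pump: 1.34 kW × 7 h = 9.38 kWh
Total energy = 34.58 kWh
Cost = 34.58 × ₹5.2 = ₹179.82

₹179.82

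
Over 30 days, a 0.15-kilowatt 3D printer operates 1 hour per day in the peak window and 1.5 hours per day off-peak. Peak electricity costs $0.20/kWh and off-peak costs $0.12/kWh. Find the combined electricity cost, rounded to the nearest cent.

$1.71

Peak energy = 0.15 kW × 1 h × 30 = 4.5 kWh
Off-peak energy = 0.15 kW × 1.5 h × 30 = 6.75 kWh
Cost = 4.5 × $0.20 + 6.75 × $0.12 = $0.9 + $0.81 = $1.71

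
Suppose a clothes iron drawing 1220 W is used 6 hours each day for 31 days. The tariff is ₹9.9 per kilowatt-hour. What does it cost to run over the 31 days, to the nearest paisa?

Runtime = 6 h/day × 31 days = 186 h
Energy = 1.22 kW × 186 h = 226.92 kWh
Cost = 226.92 kWh × ₹9.9/kWh = ₹2246.51

₹2246.51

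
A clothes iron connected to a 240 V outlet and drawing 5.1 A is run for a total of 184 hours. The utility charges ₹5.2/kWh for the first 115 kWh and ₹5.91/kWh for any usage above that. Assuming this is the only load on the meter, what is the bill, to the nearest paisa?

Power = 5.1 A × 240 V = 1224 W = 1.224 kW
Energy = 1.224 kW × 184 h = 225.216 kWh
Tier 1 (0–115 kWh): 115 × ₹5.2 = ₹598
Above 115 kWh: 110.216 × ₹5.91 = ₹651.37656
Bill = ₹1249.38

₹1249.38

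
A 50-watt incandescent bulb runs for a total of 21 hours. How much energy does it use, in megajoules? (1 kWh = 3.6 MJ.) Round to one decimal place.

3.8 MJ

Energy = 0.05 kW × 21 h = 1.05 kWh
= 1.05 × 3.6 MJ = 3.8 MJ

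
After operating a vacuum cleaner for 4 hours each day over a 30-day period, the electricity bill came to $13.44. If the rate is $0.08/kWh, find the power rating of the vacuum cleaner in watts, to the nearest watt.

Energy = $13.44 ÷ $0.08/kWh = 168 kWh
Runtime = 4 h/day × 30 days = 120 h
Power = 168 kWh ÷ 120 h = 1.4 kW = 1400 W

1400 W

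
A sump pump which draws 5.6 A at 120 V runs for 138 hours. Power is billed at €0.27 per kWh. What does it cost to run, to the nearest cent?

Power = 5.6 A × 120 V = 672 W = 0.672 kW
Energy = 0.672 kW × 138 h = 92.736 kWh
Cost = 92.736 kWh × €0.27/kWh = €25.04

€25.04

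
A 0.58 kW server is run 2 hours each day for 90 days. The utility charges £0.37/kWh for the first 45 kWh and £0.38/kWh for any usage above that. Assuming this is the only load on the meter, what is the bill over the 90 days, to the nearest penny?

Runtime = 2 h/day × 90 days = 180 h
Energy = 0.58 kW × 180 h = 104.4 kWh
Tier 1 (0–45 kWh): 45 × £0.37 = £16.65
Above 45 kWh: 59.4 × £0.38 = £22.572
Bill = £39.22

£39.22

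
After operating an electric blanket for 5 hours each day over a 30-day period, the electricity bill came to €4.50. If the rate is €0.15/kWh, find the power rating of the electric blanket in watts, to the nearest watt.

200 W

Energy = €4.50 ÷ €0.15/kWh = 30 kWh
Runtime = 5 h/day × 30 days = 150 h
Power = 30 kWh ÷ 150 h = 0.2 kW = 200 W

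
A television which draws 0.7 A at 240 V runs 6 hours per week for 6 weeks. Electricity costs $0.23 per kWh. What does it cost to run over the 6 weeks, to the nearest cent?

$1.39

Power = 0.7 A × 240 V = 168 W = 0.168 kW
Runtime = 6 h/week × 6 weeks = 36 h
Energy = 0.168 kW × 36 h = 6.048 kWh
Cost = 6.048 kWh × $0.23/kWh = $1.39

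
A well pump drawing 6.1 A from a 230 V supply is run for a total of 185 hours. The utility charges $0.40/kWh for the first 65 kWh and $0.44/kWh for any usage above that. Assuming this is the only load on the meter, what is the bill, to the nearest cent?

$111.60

Power = 6.1 A × 230 V = 1403 W = 1.403 kW
Energy = 1.403 kW × 185 h = 259.555 kWh
Tier 1 (0–65 kWh): 65 × $0.40 = $26
Above 65 kWh: 194.555 × $0.44 = $85.6042
Bill = $111.60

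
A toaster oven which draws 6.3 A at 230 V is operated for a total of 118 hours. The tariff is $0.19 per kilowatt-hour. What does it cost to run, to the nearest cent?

Power = 6.3 A × 230 V = 1449 W = 1.449 kW
Energy = 1.449 kW × 118 h = 170.982 kWh
Cost = 170.982 kWh × $0.19/kWh = $32.49

$32.49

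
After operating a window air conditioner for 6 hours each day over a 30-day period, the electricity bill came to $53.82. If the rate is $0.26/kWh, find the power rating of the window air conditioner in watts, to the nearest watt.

1150 W

Energy = $53.82 ÷ $0.26/kWh = 207 kWh
Runtime = 6 h/day × 30 days = 180 h
Power = 207 kWh ÷ 180 h = 1.15 kW = 1150 W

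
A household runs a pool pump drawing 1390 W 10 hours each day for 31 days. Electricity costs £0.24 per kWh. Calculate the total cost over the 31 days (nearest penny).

Runtime = 10 h/day × 31 days = 310 h
Energy = 1.39 kW × 310 h = 430.9 kWh
Cost = 430.9 kWh × £0.24/kWh = £103.42

£103.42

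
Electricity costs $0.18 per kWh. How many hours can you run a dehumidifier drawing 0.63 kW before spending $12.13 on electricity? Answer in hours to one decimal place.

107.0 h

Energy available = $12.13 ÷ $0.18/kWh = 67.3889 kWh
Hours = 67.3889 kWh ÷ 0.63 kW = 107.0 h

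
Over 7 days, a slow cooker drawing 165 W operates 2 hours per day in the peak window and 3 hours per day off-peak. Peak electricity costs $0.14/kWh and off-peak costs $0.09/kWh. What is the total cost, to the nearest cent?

Peak energy = 0.165 kW × 2 h × 7 = 2.31 kWh
Off-peak energy = 0.165 kW × 3 h × 7 = 3.465 kWh
Cost = 2.31 × $0.14 + 3.465 × $0.09 = $0.3234 + $0.31185 = $0.64

$0.64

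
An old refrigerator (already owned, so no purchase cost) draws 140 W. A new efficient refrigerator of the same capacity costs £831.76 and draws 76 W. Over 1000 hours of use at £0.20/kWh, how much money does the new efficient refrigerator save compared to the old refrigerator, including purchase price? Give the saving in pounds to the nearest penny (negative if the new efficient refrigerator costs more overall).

-£818.96

old refrigerator: £0.00 + (140/1000) kW × 1000 h × £0.20 = £0.00 + £28 = £28
new efficient refrigerator: £831.76 + (76/1000) kW × 1000 h × £0.20 = £831.76 + £15.2 = £846.96
Saving = £28 − £846.96 = −£818.96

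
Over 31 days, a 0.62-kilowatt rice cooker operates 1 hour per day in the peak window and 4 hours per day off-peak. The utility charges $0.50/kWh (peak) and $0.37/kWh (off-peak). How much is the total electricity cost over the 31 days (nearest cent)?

Peak energy = 0.62 kW × 1 h × 31 = 19.22 kWh
Off-peak energy = 0.62 kW × 4 h × 31 = 76.88 kWh
Cost = 19.22 × $0.50 + 76.88 × $0.37 = $9.61 + $28.4456 = $38.06

$38.06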